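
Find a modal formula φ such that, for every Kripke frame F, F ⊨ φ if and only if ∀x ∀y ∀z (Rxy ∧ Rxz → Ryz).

The condition is the Euclidean property. The 5 schema ◇q → □◇q defines it.

◇q → □◇q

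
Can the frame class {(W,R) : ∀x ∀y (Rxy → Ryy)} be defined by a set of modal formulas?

The condition is shift-reflexivity. A defining modal formula is □(□p → p).

Definable; □(□p → p) defines it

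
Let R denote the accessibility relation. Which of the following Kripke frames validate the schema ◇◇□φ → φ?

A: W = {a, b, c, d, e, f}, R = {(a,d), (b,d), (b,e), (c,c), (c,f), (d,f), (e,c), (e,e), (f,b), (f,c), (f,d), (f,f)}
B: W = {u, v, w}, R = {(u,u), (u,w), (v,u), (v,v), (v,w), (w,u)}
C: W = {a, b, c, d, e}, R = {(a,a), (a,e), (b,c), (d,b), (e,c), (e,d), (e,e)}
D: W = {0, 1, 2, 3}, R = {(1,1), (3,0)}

This is the axiom for a generalized confluence (Geach) condition; its first-order frame correspondent is ∀x ∀y (xR²y → ∃w (yRw ∧ x = w)).
A: fails — aR²f but no w with fRw and a=w.
B: fails — vR²u but no t with uRt and v=t.
C: fails — aR²c but no w with cRw and a=w.
D: ✓.
Valid on: D.

D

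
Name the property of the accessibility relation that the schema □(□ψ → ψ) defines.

shift-reflexivity

Suppose □(□ψ→ψ) is valid. Take Rxy and set V(ψ)={w : Ryw}. Then at y, □ψ holds; since □(□ψ→ψ) at x, □ψ→ψ at y, so ψ at y, i.e. Ryy.
The converse is a direct semantic check.
Frame condition: ∀x ∀y (Rxy → Ryy).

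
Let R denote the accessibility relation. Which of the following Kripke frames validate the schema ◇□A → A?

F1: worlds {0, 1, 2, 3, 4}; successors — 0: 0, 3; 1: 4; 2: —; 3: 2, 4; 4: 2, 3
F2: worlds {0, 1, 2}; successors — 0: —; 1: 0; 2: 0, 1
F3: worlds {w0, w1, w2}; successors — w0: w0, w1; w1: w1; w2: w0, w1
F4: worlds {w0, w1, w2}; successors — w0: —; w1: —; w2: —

F4

The schema corresponds to symmetry: ∀x ∀y (Rxy → Ryx).
F1: fails — R32 but not R23.
F2: fails — R10 but not R01.
F3: fails — Rw0w1 but not Rw1w0.
F4: ✓.
Valid on: F4.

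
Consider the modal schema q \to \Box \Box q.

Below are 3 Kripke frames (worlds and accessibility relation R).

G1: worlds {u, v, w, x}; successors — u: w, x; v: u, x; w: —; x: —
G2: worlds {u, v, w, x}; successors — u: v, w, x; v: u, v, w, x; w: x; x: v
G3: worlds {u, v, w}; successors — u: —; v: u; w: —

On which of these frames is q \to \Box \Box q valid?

G3

Frame correspondent (Sahlqvist): \forall x \forall z (x R^2 z \to \exists w (x = w \wedge z = w)) — i.e. a generalized confluence (Geach) condition.
G1: fails — vR²w but v ≠ w.
G2: fails — uR²v but u ≠ v.
G3: holds.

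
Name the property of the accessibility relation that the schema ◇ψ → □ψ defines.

This schema is the CD axiom.
Its frame correspondent is partial functionality — ∀x ∀y ∀z (Rxy ∧ Rxz → y = z).

Partial functionality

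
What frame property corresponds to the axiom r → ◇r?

Equivalently (dual form): □r → r.
Suppose □r→r is valid. At any x set V(r)={w : Rxw}. Then □r holds at x, so r holds at x, i.e. Rxx.

Reflexivity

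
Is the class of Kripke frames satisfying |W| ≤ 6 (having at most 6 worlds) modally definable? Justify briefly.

No

Modal frame validity is preserved under disjoint unions.
Any modal formula valid on each of 7 disjoint one-world frames is valid on their disjoint union (validity is preserved under disjoint unions). Each one-world frame has |W|=1≤6, but the union has |W|=7.
Hence having at most 6 worlds is not modally definable.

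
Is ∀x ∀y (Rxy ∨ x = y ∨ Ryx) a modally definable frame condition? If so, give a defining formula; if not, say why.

Not modally definable

Modal frame validity is preserved under disjoint unions.
Take 3 disjoint single-world reflexive frames: each is trivially connected, but their disjoint union has 3 worlds with no edge between distinct components, so it is not connected.
So no modal formula (or set of formulas) defines exactly the connected frames.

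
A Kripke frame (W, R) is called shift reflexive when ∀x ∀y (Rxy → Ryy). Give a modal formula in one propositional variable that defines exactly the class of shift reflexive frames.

This is shift-reflexivity; the standard corresponding axiom is T□: □(□r → r).

□(□r → r)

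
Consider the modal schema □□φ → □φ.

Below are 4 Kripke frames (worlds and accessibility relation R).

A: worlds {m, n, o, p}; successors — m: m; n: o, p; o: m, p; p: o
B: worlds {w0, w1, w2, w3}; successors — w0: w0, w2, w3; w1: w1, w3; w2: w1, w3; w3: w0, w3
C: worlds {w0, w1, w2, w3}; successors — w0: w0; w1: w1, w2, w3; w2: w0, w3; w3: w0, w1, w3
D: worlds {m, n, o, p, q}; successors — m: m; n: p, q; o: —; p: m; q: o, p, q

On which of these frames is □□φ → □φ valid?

B, C, D

Frame correspondent (Sahlqvist): ∀x ∀y (Rxy → ∃z (Rxz ∧ Rzy)) — i.e. density.
A: fails — Rop but no z with Roz and Rzp.
B: satisfies the condition.
C: satisfies the condition.
D: satisfies the condition.
Valid on: B, C, D.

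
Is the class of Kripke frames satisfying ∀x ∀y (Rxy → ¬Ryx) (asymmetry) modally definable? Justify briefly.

If a class were modally definable it would be closed under surjective bounded morphisms (Goldblatt–Thomason).
The 4-cycle (worlds s,t,u,v with s→t→u→v→s) is asymmetric. Mapping every world to a single reflexive point • is a surjective bounded morphism, and the reflexive point is not asymmetric (R•• but asymmetry requires ¬R••).
So the class is not modally definable.

Not definable by any modal formula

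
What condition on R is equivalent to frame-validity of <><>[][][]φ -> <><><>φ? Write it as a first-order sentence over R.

This is a Sahlqvist (Geach-type) schema ◇^2□^3φ → □^0◇^3φ.
Minimal-valuation argument: fix x; take any y with xR^2y and any z with xR^0z. Set V(φ) to the set of worlds R-reachable from y in exactly 3 steps. Then □^3φ holds at y, so the antecedent holds at x; validity forces ◇^3φ at z, giving a w with zR^3w and yR^3w.
First-order correspondent: forall x forall y (x R^2 y -> exists w (y R^3 w & x R^3 w)).

forall x forall y (x R^2 y -> exists w (y R^3 w & x R^3 w))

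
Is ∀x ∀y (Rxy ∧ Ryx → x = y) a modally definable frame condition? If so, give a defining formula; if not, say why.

Not definable by any modal formula

Any modally definable frame class is closed under surjective bounded morphisms.
The 4-cycle (worlds w0,w1,w2,w3 with w0→w1→w2→w3→w0) is antisymmetric. Sending even-indexed worlds to • and odd-indexed worlds to ∘ is a surjective bounded morphism onto the two-world frame with •↔∘, which is not antisymmetric.
So the class is not modally definable.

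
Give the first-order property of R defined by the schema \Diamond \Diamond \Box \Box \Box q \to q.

\forall x \forall y (x R^2 y \to \exists w (y R^3 w \wedge x = w))

This is a Sahlqvist (Geach-type) schema ◇^2□^3q → □^0◇^0q.
First-order correspondent: \forall x \forall y (x R^2 y \to \exists w (y R^3 w \wedge x = w)).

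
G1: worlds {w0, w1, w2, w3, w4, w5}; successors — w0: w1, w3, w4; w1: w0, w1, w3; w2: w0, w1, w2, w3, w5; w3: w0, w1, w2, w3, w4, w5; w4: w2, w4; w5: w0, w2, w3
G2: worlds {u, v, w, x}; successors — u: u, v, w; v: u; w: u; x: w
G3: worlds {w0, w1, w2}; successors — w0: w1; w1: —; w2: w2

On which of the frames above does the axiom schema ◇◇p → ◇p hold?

G3

The schema corresponds to transitivity: ∀x ∀y ∀z (Rxy ∧ Ryz → Rxz).
G1: fails — Rw1w3 and Rw3w4 but not Rw1w4.
G2: fails — Rxw and Rwu but not Rxu.
G3: satisfies the condition.
Valid on: G3.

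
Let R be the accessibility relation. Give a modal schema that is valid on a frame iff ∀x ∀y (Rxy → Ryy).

□(□p → p)

The condition is shift-reflexivity. The T□ schema □(□p → p) defines it.
Suppose □(□p→p) is valid. Take Rxy and set V(p)={w : Ryw}. Then at y, □p holds; since □(□p→p) at x, □p→p at y, so p at y, i.e. Ryy.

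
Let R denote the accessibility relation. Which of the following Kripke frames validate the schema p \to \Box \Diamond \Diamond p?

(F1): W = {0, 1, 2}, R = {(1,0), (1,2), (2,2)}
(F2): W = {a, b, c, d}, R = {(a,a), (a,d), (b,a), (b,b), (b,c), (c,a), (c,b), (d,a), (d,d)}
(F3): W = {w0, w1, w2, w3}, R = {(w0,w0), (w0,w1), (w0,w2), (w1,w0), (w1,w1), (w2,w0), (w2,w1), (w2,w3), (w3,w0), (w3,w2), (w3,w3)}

(F3)

This is the axiom for a generalized confluence (Geach) condition; its first-order frame correspondent is \forall x \forall z (xRz \to \exists w (x = w \wedge z R^2 w)).
(F1): fails — 1R0 but no w with 1=w and 0R²w.
(F2): fails — bRa but no w with b=w and aR²w.
(F3): ✓.
Valid on: (F3).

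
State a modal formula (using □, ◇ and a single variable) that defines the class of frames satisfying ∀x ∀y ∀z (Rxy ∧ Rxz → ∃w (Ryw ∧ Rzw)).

◇□r → □◇r

The condition is convergence. The .2 schema ◇□r → □◇r defines it.
Suppose ◇□r→□◇r is valid. Take Rxy, Rxz and set V(r)={w : Ryw}. Then □r at y so ◇□r at x, so □◇r at x, so ◇r at z, giving w with Rzw and Ryw.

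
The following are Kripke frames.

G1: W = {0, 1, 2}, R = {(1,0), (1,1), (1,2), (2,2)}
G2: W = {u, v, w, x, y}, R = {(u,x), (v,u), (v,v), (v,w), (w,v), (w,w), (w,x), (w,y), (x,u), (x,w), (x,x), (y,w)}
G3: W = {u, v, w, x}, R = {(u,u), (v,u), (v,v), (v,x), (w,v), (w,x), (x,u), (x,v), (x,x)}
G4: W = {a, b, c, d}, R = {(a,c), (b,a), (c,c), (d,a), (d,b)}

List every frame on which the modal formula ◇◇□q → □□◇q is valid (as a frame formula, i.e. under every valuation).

This is the axiom for a generalized confluence (Geach) condition; its first-order frame correspondent is ∀x ∀y ∀z ((xR²y ∧ xR²z) → ∃w (yRw ∧ zRw)).
G1: fails — 1R²0, 1R²0 but no w with 0Rw and 0Rw.
G2: fails — vR²u, vR²v but no t with uRt and vRt.
G3: condition met.
G4: condition met.

G3, G4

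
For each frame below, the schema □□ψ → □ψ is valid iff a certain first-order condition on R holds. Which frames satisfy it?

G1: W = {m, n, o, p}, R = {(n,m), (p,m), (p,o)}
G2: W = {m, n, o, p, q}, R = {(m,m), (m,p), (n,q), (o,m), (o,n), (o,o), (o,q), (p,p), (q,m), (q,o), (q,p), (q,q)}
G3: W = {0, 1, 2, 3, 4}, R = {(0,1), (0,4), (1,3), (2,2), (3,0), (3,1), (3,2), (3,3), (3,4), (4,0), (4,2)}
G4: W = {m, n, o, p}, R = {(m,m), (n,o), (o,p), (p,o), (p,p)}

This is the axiom for density; its first-order frame correspondent is ∀x ∀y (Rxy → ∃z (Rxz ∧ Rzy)).
G1: fails — Rnm but no z with Rnz and Rzm.
G2: satisfies the condition.
G3: fails — R01 but no z with R0z and Rz1.
G4: fails — Rno but no z with Rnz and Rzo.
Valid on: G2.

G2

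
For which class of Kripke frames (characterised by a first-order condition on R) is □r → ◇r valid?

Suppose □r→◇r is valid. At any x set V(r)=W. Then □r at x, so ◇r at x, so x has a successor.

seriality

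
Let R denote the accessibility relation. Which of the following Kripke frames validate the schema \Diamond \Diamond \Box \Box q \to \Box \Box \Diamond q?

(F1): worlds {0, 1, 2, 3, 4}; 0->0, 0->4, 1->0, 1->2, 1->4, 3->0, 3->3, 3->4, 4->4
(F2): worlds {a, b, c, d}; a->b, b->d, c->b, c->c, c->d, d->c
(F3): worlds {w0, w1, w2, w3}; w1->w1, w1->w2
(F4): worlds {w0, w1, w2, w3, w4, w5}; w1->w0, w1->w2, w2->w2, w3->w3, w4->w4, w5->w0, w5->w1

Frame correspondent (Sahlqvist): \forall x \forall y \forall z ((x R^2 y \wedge x R^2 z) \to \exists w (y R^2 w \wedge zRw)) — i.e. a generalized confluence (Geach) condition.
(F1): condition met.
(F2): fails — cR²b, cR²b but no w with bR²w and bRw.
(F3): fails — w1R²w1, w1R²w2 but no w with w1R²w and w2Rw.
(F4): fails — w5R²w0, w5R²w0 but no w with w0R²w and w0Rw.

(F1)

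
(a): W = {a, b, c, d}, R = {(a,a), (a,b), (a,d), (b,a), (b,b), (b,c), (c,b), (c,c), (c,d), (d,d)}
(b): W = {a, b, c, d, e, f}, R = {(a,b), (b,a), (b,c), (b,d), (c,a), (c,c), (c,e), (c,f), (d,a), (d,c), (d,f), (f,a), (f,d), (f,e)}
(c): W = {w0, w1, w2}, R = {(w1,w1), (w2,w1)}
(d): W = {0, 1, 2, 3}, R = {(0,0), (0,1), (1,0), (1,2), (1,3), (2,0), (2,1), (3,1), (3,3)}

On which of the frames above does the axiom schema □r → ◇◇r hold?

This is the axiom for a generalized confluence (Geach) condition; its first-order frame correspondent is ∀x ∃w (xRw ∧ xR²w).
(a): holds.
(b): fails — at a but no w with aRw and aR²w.
(c): fails — at w0 but no w with w0Rw and w0R²w.
(d): holds.
Valid on: (a), (d).

(a), (d)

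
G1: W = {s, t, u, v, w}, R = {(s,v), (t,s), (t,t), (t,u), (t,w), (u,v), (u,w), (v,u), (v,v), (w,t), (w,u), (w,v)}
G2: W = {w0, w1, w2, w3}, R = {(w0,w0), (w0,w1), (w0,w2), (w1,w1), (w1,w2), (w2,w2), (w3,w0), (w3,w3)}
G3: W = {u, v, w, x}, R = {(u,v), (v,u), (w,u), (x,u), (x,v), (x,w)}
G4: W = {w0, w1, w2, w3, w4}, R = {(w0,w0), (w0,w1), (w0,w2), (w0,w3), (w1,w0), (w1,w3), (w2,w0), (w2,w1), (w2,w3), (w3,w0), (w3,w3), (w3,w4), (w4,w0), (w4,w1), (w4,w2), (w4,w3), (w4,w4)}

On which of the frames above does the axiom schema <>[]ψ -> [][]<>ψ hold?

Frame correspondent (Sahlqvist): forall x forall y forall z ((xRy & x R^2 z) -> exists w (yRw & zRw)) — i.e. a generalized confluence (Geach) condition.
G1: fails — tRs, tR²t but no w* with sRw* and tRw*.
G2: fails — w3Rw3, w3R²w1 but no w with w3Rw and w1Rw.
G3: fails — uRv, uR²u but no t with vRt and uRt.
G4: ✓.
Valid on: G4.

G4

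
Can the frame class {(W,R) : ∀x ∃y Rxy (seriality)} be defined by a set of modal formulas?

Yes — defined by □r → ◇r

The condition is seriality. A defining modal formula is □r → ◇r.
Suppose □r→◇r is valid. At any x set V(r)=W. Then □r at x, so ◇r at x, so x has a successor.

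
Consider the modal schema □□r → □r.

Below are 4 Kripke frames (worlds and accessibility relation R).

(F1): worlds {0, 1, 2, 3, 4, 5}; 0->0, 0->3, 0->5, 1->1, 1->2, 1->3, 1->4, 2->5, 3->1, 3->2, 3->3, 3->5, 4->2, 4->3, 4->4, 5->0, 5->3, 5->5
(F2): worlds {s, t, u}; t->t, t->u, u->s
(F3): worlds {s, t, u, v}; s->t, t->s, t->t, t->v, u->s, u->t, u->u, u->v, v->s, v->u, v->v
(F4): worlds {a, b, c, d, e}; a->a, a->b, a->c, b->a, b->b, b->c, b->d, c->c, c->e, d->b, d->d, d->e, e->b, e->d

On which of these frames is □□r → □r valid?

(F1), (F3), (F4)

The schema corresponds to density: ∀x ∀y (Rxy → ∃z (Rxz ∧ Rzy)).
(F1): satisfies the condition.
(F2): fails — Rus but no z with Ruz and Rzs.
(F3): satisfies the condition.
(F4): satisfies the condition.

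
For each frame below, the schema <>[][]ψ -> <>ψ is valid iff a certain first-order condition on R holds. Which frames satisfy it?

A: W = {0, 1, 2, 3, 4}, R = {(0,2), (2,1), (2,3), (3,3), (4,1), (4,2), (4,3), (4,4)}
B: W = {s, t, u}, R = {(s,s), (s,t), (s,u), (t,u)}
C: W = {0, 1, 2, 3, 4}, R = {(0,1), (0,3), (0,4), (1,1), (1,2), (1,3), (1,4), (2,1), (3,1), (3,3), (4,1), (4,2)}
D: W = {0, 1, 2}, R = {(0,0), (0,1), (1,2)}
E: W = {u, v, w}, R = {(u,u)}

C, E

Frame correspondent (Sahlqvist): forall x forall y (xRy -> exists w (y R^2 w & xRw)) — i.e. a generalized confluence (Geach) condition.
A: fails — 0R2 but no w with 2R²w and 0Rw.
B: fails — sRt but no w with tR²w and sRw.
C: holds.
D: fails — 0R1 but no w with 1R²w and 0Rw.
E: holds.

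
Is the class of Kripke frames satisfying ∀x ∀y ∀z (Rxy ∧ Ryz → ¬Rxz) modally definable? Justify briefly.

No — not modally definable

Modal frame validity is preserved under surjective bounded morphisms.
The 7-cycle (worlds 0,1,2,3,4,5,6 with 0→1→2→3→4→5→6→0) is intransitive. Mapping every world to a single reflexive point • is a surjective bounded morphism; the reflexive point is not intransitive (R••∧R•• but R••).
So no modal formula (or set of formulas) defines exactly the intransitive frames.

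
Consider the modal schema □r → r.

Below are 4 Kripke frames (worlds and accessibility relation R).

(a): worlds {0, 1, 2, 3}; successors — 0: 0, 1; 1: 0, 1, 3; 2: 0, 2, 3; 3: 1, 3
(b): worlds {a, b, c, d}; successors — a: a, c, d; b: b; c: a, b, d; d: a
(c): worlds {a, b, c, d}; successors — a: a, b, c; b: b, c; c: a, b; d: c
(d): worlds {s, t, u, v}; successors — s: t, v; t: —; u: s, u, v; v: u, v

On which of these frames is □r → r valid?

The schema corresponds to reflexivity: ∀x Rxx.
(a): holds.
(b): fails — world c does not see itself.
(c): fails — world c does not see itself.
(d): fails — world s does not see itself.
Valid on: (a).

(a)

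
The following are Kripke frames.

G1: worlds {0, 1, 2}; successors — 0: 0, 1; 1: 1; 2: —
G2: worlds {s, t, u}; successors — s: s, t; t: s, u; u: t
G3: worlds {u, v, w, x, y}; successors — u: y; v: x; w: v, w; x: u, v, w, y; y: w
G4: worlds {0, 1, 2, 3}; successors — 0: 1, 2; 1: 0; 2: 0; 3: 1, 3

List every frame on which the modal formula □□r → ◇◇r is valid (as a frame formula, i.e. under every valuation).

G2, G3, G4

This is the axiom for a generalized confluence (Geach) condition; its first-order frame correspondent is ∀x ∃w (xR²w ∧ xR²w).
G1: fails — at 2 but no w with 2R²w and 2R²w.
G2: holds.
G3: holds.
G4: holds.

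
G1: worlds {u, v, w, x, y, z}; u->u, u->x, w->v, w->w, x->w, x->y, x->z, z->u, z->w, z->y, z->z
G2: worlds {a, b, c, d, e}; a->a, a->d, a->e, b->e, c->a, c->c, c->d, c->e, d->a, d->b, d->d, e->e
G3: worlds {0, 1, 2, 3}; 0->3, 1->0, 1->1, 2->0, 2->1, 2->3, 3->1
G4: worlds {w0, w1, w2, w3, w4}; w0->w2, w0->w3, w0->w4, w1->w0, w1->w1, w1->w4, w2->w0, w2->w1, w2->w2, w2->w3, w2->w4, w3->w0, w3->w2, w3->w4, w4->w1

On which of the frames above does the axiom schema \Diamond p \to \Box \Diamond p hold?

none

The schema corresponds to the Euclidean property: \forall x \forall y \forall z (Rxy \wedge Rxz \to Ryz).
G1: fails — Rux and Ruu but not Rxu.
G2: fails — Rae and Raa but not Rea.
G3: fails — R03 and R03 but not R33.
G4: fails — Rw0w4 and Rw0w4 but not Rw4w4.
Valid on no frame.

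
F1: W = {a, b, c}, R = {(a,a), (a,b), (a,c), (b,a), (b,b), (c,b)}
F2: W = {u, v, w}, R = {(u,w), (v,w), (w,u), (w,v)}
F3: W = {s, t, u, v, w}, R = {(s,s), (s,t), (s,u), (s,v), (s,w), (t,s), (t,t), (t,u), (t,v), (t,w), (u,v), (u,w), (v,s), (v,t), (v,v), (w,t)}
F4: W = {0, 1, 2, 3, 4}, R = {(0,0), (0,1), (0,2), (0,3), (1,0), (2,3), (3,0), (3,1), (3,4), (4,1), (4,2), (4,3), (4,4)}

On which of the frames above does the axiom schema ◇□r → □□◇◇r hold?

The schema corresponds to a generalized confluence (Geach) condition: ∀x ∀y ∀z ((xRy ∧ xR²z) → ∃w (yRw ∧ zR²w)).
F1: holds.
F2: holds.
F3: holds.
F4: fails — 0R2, 0R²2 but no w with 2Rw and 2R²w.
Valid on: F1, F2, F3.

F1, F2, F3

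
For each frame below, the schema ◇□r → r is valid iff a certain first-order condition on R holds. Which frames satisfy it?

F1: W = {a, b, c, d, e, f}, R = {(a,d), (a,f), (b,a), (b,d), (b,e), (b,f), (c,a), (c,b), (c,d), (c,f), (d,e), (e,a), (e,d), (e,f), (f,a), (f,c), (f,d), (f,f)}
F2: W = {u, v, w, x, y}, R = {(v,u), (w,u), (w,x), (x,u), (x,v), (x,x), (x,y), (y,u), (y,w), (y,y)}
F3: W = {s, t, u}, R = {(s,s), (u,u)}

This is the axiom for symmetry; its first-order frame correspondent is ∀x ∀y (Rxy → Ryx).
F1: fails — Rcd but not Rdc.
F2: fails — Rwu but not Ruw.
F3: satisfies the condition.
Valid on: F3.

F3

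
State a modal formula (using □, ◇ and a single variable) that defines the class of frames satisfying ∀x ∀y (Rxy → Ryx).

The condition is symmetry. The B schema p → □◇p defines it.
Suppose p→□◇p is valid. Take Rxy and set V(p)={x}. Then p at x, so □◇p at x, so ◇p at y, so some z with Ryz has p; z=x, i.e. Ryx.

p → □◇p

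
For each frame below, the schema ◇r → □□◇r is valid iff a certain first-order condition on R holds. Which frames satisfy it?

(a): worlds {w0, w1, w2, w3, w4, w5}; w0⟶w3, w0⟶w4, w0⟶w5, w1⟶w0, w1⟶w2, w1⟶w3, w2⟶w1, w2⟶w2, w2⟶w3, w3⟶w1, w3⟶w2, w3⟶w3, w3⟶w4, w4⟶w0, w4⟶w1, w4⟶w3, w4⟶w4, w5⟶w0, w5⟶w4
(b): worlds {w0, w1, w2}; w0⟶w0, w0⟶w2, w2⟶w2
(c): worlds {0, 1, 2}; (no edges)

This is the axiom for a generalized confluence (Geach) condition; its first-order frame correspondent is ∀x ∀y ∀z ((xRy ∧ xR²z) → ∃w (y = w ∧ zRw)).
(a): fails — w0Rw4, w0R²w1 but no w with w4=w and w1Rw.
(b): fails — w0Rw0, w0R²w2 but no w with w0=w and w2Rw.
(c): satisfies the condition.

(c)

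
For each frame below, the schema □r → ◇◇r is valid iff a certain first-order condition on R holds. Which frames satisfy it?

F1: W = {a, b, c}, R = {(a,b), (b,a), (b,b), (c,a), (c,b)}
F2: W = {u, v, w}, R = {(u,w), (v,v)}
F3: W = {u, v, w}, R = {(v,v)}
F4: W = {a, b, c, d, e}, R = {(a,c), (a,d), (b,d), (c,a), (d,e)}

F1

The schema corresponds to a generalized confluence (Geach) condition: ∀x ∃w (xRw ∧ xR²w).
F1: holds.
F2: fails — at u but no t with uRt and uR²t.
F3: fails — at u but no t with uRt and uR²t.
F4: fails — at a but no w with aRw and aR²w.
Valid on: F1.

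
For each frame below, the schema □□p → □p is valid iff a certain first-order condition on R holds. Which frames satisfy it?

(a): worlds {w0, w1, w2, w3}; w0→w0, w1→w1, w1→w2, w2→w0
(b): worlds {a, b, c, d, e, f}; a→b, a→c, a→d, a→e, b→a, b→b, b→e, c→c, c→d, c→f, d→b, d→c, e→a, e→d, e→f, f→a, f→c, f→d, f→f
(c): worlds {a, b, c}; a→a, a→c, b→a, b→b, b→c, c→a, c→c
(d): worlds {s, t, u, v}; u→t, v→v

(a), (b), (c)

Frame correspondent (Sahlqvist): ∀x ∀y (Rxy → ∃z (Rxz ∧ Rzy)) — i.e. density.
(a): satisfies the condition.
(b): satisfies the condition.
(c): satisfies the condition.
(d): fails — Rut but no z with Ruz and Rzt.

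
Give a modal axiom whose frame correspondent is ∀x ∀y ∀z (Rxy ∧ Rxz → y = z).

◇p → □p

The condition is partial functionality. The CD schema ◇p → □p defines it.
Suppose ◇p→□p is valid. Take Rxy, Rxz and set V(p)={y}. Then ◇p at x, so □p at x, so p at z, i.e. z=y.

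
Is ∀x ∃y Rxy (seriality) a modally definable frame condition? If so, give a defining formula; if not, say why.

Yes, by □r → ◇r

The condition is seriality. A defining modal formula is □r → ◇r.
Suppose □r→◇r is valid. At any x set V(r)=W. Then □r at x, so ◇r at x, so x has a successor.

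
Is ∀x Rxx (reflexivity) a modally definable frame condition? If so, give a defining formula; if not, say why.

The condition is reflexivity. A defining modal formula is □r → r.
Suppose □r→r is valid. At any x set V(r)={w : Rxw}. Then □r holds at x, so r holds at x, i.e. Rxx.

Definable; □r → r defines it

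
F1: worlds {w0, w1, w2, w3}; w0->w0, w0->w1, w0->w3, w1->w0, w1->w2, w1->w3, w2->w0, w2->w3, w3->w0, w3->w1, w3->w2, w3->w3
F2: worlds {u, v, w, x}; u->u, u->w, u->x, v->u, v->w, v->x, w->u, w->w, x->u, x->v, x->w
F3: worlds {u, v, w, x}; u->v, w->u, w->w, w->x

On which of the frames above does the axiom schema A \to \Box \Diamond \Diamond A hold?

The schema corresponds to a generalized confluence (Geach) condition: \forall x \forall z (xRz \to \exists w (x = w \wedge z R^2 w)).
F1: ✓.
F2: fails — vRw but no t with v=t and wR²t.
F3: fails — uRv but no t with u=t and vR²t.

F1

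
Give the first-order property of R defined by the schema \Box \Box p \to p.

\forall x \exists w (x R^2 w \wedge x = w)

This is a Sahlqvist (Geach-type) schema ◇^0□^2p → □^0◇^0p.
Minimal-valuation argument: fix x; take any y with xR^0y and any z with xR^0z. Set V(p) to the set of worlds R-reachable from y in exactly 2 steps. Then □^2p holds at y, so the antecedent holds at x; validity forces ◇^0p at z, giving a w with zR^0w and yR^2w.
First-order correspondent: \forall x \exists w (x R^2 w \wedge x = w).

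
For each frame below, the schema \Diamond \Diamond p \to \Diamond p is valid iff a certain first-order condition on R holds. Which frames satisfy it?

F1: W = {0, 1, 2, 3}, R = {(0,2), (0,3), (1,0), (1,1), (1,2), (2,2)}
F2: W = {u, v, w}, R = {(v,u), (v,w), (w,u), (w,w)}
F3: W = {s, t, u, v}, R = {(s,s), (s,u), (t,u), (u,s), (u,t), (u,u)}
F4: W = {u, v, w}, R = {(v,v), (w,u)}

F2, F4

Frame correspondent (Sahlqvist): \forall x \forall y \forall z (Rxy \wedge Ryz \to Rxz) — i.e. transitivity.
F1: fails — R10 and R03 but not R13.
F2: satisfies the condition.
F3: fails — Rtu and Rut but not Rtt.
F4: satisfies the condition.
Valid on: F2, F4.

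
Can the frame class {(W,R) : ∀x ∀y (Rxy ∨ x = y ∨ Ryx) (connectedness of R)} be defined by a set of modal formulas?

Any modally definable frame class is closed under disjoint unions.
Take 4 disjoint single-world reflexive frames: each is trivially connected, but their disjoint union has 4 worlds with no edge between distinct components, so it is not connected.
So the class is not modally definable.

No — not modally definable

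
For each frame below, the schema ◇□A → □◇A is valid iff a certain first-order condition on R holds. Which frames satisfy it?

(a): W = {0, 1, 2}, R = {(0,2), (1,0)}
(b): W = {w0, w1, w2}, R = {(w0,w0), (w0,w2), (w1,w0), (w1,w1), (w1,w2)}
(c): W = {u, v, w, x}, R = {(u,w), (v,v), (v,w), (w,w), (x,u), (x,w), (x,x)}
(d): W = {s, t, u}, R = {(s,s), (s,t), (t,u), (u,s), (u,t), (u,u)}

(c)

This is the axiom for convergence; its first-order frame correspondent is ∀x ∀y ∀z (Rxy ∧ Rxz → ∃w (Ryw ∧ Rzw)).
(a): fails — R02 and R02 but 2 and 2 have no common successor.
(b): fails — Rw0w2 and Rw0w2 but w2 and w2 have no common successor.
(c): holds.
(d): fails — Rss and Rst but s and t have no common successor.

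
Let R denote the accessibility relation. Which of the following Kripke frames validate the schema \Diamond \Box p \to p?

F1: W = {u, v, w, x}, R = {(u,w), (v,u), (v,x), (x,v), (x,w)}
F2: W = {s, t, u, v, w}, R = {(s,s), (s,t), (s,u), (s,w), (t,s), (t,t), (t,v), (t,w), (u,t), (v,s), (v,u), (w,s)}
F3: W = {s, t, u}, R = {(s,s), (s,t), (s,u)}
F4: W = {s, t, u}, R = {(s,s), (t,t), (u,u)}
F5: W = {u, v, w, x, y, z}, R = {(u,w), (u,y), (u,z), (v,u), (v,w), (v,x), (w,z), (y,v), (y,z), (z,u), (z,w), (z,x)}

The schema corresponds to symmetry: \forall x \forall y (Rxy \to Ryx).
F1: fails — Rxw but not Rwx.
F2: fails — Rtv but not Rvt.
F3: fails — Rsu but not Rus.
F4: ✓.
F5: fails — Ruw but not Rwu.

F4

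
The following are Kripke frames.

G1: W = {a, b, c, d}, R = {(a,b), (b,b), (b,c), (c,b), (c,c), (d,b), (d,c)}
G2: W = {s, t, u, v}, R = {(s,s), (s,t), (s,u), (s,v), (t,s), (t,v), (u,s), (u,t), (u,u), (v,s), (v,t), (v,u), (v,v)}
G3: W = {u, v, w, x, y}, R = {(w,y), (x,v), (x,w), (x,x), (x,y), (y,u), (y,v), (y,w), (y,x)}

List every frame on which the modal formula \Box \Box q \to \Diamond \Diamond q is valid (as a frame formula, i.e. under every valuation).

G1, G2

The schema corresponds to a generalized confluence (Geach) condition: \forall x \exists w (x R^2 w \wedge x R^2 w).
G1: satisfies the condition.
G2: satisfies the condition.
G3: fails — at u but no t with uR²t and uR²t.
Valid on: G1, G2.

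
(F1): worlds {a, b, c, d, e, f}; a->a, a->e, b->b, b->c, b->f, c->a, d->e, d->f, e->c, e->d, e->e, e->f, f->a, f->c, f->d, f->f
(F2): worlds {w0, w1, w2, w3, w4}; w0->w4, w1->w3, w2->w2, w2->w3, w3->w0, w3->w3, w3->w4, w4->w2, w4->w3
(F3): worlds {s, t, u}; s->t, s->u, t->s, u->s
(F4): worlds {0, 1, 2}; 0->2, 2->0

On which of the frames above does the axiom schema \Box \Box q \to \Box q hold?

(F1)

Frame correspondent (Sahlqvist): \forall x \forall y (Rxy \to \exists z (Rxz \wedge Rzy)) — i.e. density.
(F1): condition met.
(F2): fails — Rw0w4 but no z with Rw0z and Rzw4.
(F3): fails — Rsu but no z with Rsz and Rzu.
(F4): fails — R20 but no z with R2z and Rz0.
Valid on: (F1).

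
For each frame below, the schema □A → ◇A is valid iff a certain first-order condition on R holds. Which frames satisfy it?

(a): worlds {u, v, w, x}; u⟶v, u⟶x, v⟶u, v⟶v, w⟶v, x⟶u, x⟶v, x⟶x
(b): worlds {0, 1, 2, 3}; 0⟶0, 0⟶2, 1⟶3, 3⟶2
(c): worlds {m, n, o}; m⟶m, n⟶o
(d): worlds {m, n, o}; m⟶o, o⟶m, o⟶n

The schema corresponds to seriality: ∀x ∃y Rxy.
(a): ✓.
(b): fails — world 2 has no successor.
(c): fails — world o has no successor.
(d): fails — world n has no successor.

(a)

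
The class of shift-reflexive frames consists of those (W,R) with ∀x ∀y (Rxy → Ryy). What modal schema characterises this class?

A defining formula is □(□q → q) (the T□ axiom).
Suppose □(□q→q) is valid. Take Rxy and set V(q)={w : Ryw}. Then at y, □q holds; since □(□q→q) at x, □q→q at y, so q at y, i.e. Ryy.

□(□q → q)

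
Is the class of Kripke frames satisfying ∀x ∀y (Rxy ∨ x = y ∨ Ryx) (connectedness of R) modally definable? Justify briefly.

Modal frame validity is preserved under disjoint unions.
Take 4 disjoint single-world reflexive frames: each is trivially connected, but their disjoint union has 4 worlds with no edge between distinct components, so it is not connected.
So the class is not modally definable.

Not definable by any modal formula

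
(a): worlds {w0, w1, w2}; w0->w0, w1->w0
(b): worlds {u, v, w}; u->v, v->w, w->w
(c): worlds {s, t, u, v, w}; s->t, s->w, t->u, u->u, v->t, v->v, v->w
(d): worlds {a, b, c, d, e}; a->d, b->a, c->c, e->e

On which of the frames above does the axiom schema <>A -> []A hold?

Frame correspondent (Sahlqvist): forall x forall y forall z (Rxy & Rxz -> y = z) — i.e. partial functionality.
(a): ✓.
(b): ✓.
(c): fails — s sees both t and w.
(d): ✓.

(a), (b), (d)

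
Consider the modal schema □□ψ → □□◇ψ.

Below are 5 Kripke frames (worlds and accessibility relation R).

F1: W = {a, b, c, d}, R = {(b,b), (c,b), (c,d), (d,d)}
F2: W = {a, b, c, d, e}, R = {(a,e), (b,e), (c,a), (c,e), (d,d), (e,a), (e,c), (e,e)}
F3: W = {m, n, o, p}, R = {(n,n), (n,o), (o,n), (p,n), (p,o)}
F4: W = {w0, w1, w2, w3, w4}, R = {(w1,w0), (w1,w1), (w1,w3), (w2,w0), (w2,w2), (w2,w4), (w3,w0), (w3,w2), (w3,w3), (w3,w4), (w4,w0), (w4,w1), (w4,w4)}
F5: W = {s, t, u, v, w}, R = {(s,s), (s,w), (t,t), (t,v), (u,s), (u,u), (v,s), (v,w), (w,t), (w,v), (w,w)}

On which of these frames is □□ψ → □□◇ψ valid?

This is the axiom for a generalized confluence (Geach) condition; its first-order frame correspondent is ∀x ∀z (xR²z → ∃w (xR²w ∧ zRw)).
F1: ✓.
F2: ✓.
F3: ✓.
F4: fails — w1R²w0 but no w with w1R²w and w0Rw.
F5: ✓.

F1, F2, F3, F5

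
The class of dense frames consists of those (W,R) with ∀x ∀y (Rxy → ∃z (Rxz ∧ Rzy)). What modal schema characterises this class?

□□ψ → □ψ

The condition is density. The C4 schema □□ψ → □ψ defines it.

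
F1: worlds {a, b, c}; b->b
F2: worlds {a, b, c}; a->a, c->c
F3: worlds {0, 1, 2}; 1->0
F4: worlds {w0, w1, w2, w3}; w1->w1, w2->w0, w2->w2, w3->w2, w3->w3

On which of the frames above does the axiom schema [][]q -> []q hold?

Frame correspondent (Sahlqvist): forall x forall y (Rxy -> exists z (Rxz & Rzy)) — i.e. density.
F1: satisfies the condition.
F2: satisfies the condition.
F3: fails — R10 but no z with R1z and Rz0.
F4: satisfies the condition.

F1, F2, F4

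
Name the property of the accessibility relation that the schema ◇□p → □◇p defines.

Suppose ◇□p→□◇p is valid. Take Rxy, Rxz and set V(p)={w : Ryw}. Then □p at y so ◇□p at x, so □◇p at x, so ◇p at z, giving w with Rzw and Ryw.
Conversely, on a frame with convergence the schema holds at every world under every valuation.
So the correspondent is convergence.

convergence: ∀x ∀y ∀z (Rxy ∧ Rxz → ∃w (Ryw ∧ Rzw))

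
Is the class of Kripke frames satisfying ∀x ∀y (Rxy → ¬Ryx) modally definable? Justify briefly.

Not modally definable

If a class were modally definable it would be closed under surjective bounded morphisms (Goldblatt–Thomason).
The 5-cycle (worlds a,b,c,d,e with a→b→c→d→e→a) is asymmetric. Mapping every world to a single reflexive point • is a surjective bounded morphism, and the reflexive point is not asymmetric (R•• but asymmetry requires ¬R••).
So the class is not modally definable.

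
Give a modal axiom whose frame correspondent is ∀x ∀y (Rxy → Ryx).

ψ → □◇ψ

A defining formula is ψ → □◇ψ (the B axiom).
Suppose ψ→□◇ψ is valid. Take Rxy and set V(ψ)={x}. Then ψ at x, so □◇ψ at x, so ◇ψ at y, so some z with Ryz has ψ; z=x, i.e. Ryx.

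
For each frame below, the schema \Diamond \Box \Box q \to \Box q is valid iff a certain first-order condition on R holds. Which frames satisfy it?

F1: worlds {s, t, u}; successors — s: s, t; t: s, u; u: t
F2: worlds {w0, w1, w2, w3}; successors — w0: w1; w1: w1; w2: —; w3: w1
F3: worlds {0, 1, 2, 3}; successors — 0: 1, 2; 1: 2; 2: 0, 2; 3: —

Frame correspondent (Sahlqvist): \forall x \forall y \forall z ((xRy \wedge xRz) \to \exists w (y R^2 w \wedge z = w)) — i.e. a generalized confluence (Geach) condition.
F1: condition met.
F2: condition met.
F3: fails — 0R1, 0R1 but no w with 1R²w and 1=w.
Valid on: F1, F2.

F1, F2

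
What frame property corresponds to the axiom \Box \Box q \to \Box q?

Suppose □□q→□q is valid. Take Rxy and set V(q)={w : xR²w}. Then □□q at x, so □q at x, so q at y, i.e. ∃z(Rxz∧Rzy).

density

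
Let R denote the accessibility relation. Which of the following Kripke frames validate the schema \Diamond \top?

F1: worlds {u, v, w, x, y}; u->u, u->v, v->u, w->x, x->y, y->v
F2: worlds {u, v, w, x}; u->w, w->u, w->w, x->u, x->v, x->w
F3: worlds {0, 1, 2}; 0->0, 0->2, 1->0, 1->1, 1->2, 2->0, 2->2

Frame correspondent (Sahlqvist): \forall x \exists y Rxy — i.e. seriality.
F1: ✓.
F2: fails — world v has no successor.
F3: ✓.
Valid on: F1, F3.

F1, F3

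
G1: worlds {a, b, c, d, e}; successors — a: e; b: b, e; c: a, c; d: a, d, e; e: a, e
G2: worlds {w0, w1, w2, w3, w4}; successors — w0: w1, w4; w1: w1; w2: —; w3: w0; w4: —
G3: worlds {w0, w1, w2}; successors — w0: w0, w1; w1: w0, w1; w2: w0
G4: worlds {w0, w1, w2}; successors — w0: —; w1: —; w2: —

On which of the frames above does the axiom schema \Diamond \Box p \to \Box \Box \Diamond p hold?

The schema corresponds to a generalized confluence (Geach) condition: \forall x \forall y \forall z ((xRy \wedge x R^2 z) \to \exists w (yRw \wedge zRw)).
G1: fails — cRa, cR²c but no w with aRw and cRw.
G2: fails — w0Rw4, w0R²w1 but no w with w4Rw and w1Rw.
G3: holds.
G4: holds.
Valid on: G3, G4.

G3, G4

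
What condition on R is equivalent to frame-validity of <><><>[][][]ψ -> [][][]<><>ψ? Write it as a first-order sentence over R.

This is a Sahlqvist (Geach-type) schema ◇^3□^3ψ → □^3◇^2ψ.
First-order correspondent: forall x forall y forall z ((x R^3 y & x R^3 z) -> exists w (y R^3 w & z R^2 w)).

forall x forall y forall z ((x R^3 y & x R^3 z) -> exists w (y R^3 w & z R^2 w))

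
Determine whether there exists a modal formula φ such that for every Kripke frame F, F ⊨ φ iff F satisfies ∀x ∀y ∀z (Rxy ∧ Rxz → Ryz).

Definable; ◇q → □◇q defines it

This is a Sahlqvist condition; the 5 axiom ◇q → □◇q defines it.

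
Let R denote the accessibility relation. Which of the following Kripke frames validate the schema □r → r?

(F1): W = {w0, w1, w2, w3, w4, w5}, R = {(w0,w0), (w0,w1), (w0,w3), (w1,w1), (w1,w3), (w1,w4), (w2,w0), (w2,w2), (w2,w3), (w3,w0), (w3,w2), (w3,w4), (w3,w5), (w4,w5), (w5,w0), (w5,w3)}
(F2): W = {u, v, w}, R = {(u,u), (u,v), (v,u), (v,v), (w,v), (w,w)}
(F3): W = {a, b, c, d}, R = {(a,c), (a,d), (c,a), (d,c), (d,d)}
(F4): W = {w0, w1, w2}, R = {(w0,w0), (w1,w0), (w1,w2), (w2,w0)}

(F2)

The schema corresponds to reflexivity: ∀x Rxx.
(F1): fails — world w3 does not see itself.
(F2): holds.
(F3): fails — world a does not see itself.
(F4): fails — world w1 does not see itself.
Valid on: (F2).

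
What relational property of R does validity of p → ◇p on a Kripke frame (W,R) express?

reflexivity

This schema is equivalent to the T axiom □p → p.
It corresponds to reflexivity: ∀x Rxx.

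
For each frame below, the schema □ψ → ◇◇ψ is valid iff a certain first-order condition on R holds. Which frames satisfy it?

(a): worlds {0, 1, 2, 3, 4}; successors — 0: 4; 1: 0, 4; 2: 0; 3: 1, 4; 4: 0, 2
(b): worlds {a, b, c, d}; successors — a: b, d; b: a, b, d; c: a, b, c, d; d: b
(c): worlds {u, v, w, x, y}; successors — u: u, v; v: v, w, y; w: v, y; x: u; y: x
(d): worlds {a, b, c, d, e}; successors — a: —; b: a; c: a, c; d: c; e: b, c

This is the axiom for a generalized confluence (Geach) condition; its first-order frame correspondent is ∀x ∃w (xRw ∧ xR²w).
(a): fails — at 0 but no w with 0Rw and 0R²w.
(b): satisfies the condition.
(c): fails — at y but no t with yRt and yR²t.
(d): fails — at a but no w with aRw and aR²w.
Valid on: (b).

(b)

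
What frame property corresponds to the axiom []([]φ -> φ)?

shift-reflexivity: forall x forall y (Rxy -> Ryy)

Suppose □(□φ→φ) is valid. Take Rxy and set V(φ)={w : Ryw}. Then at y, □φ holds; since □(□φ→φ) at x, □φ→φ at y, so φ at y, i.e. Ryy.
Conversely, any frame satisfying forall x forall y (Rxy -> Ryy) validates the schema.
So the correspondent is shift-reflexivity.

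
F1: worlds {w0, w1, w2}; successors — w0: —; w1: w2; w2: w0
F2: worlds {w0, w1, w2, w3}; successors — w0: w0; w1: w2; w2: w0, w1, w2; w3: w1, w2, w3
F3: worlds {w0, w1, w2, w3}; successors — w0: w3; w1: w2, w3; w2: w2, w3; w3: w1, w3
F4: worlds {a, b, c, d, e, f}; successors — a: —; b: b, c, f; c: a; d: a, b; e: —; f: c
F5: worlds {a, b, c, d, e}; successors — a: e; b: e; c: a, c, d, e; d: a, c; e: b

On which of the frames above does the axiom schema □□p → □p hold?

Frame correspondent (Sahlqvist): ∀x ∀y (Rxy → ∃z (Rxz ∧ Rzy)) — i.e. density.
F1: fails — Rw1w2 but no z with Rw1z and Rzw2.
F2: holds.
F3: holds.
F4: fails — Rfc but no z with Rfz and Rzc.
F5: fails — Reb but no z with Rez and Rzb.

F2, F3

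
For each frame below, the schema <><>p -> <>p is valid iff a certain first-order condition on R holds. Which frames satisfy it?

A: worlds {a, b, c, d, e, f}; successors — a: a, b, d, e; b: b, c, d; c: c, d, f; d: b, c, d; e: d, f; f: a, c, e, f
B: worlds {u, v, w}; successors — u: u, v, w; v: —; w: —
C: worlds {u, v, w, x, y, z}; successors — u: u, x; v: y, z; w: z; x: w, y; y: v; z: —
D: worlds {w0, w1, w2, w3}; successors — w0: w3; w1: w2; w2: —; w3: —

B, D

This is the axiom for transitivity; its first-order frame correspondent is forall x forall y forall z (Rxy & Ryz -> Rxz).
A: fails — Rcd and Rdb but not Rcb.
B: holds.
C: fails — Rxw and Rwz but not Rxz.
D: holds.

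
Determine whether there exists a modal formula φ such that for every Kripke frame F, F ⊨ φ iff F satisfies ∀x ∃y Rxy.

Definable; □r → ◇r defines it

Yes: it is seriality, defined by the D schema □r → ◇r.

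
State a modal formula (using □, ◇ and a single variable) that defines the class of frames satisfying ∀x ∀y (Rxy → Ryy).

□(□p → p)

A defining formula is □(□p → p) (the T□ axiom).
Suppose □(□p→p) is valid. Take Rxy and set V(p)={w : Ryw}. Then at y, □p holds; since □(□p→p) at x, □p→p at y, so p at y, i.e. Ryy.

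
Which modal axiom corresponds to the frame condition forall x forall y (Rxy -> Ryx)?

A defining formula is s → □◇s (the B axiom).
Suppose s→□◇s is valid. Take Rxy and set V(s)={x}. Then s at x, so □◇s at x, so ◇s at y, so some z with Ryz has s; z=x, i.e. Ryx.

s → □◇s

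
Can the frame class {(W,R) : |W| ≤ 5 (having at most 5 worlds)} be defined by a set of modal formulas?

No — not modally definable

If a class were modally definable it would be closed under disjoint unions (Goldblatt–Thomason).
Any modal formula valid on each of 6 disjoint one-world frames is valid on their disjoint union (validity is preserved under disjoint unions). Each one-world frame has |W|=1≤5, but the union has |W|=6.
Hence having at most 5 worlds is not modally definable.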